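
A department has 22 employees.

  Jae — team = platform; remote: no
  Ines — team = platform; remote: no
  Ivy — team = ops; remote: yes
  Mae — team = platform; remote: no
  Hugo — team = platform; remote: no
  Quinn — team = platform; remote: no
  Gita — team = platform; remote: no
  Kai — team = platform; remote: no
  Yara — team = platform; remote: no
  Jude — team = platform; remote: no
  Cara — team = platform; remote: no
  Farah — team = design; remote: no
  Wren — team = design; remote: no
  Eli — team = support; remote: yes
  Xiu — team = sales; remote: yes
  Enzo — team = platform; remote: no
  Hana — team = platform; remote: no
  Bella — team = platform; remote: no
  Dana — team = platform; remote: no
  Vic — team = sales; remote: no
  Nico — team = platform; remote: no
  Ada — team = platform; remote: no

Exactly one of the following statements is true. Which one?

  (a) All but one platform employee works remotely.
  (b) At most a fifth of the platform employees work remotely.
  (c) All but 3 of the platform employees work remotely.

(b)

|A| = 16, |A ∩ B| = 0, |A ∖ B| = 16.
(a) requires |A ∖ B| = 1: false.
(b) requires |A ∩ B| / |A| ≤ 1/5: true.
(c) requires |A ∖ B| = 3: false.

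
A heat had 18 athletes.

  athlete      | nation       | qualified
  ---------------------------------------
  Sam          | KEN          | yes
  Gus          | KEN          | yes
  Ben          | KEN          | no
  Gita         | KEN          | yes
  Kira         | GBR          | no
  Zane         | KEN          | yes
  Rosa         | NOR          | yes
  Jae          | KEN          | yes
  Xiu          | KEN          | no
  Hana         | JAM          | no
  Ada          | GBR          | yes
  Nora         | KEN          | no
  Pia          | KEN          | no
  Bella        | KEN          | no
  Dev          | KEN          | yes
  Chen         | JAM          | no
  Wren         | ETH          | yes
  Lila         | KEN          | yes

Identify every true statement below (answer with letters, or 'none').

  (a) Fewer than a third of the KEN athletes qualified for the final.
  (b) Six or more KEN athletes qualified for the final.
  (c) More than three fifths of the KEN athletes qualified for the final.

|A| = 12, |A ∩ B| = 7, |A ∖ B| = 5.
(a) |A ∩ B| / |A| < 1/3: fails.
(b) |A ∩ B| ≥ 6: holds.
(c) |A ∩ B| / |A| > 3/5: fails.

(b)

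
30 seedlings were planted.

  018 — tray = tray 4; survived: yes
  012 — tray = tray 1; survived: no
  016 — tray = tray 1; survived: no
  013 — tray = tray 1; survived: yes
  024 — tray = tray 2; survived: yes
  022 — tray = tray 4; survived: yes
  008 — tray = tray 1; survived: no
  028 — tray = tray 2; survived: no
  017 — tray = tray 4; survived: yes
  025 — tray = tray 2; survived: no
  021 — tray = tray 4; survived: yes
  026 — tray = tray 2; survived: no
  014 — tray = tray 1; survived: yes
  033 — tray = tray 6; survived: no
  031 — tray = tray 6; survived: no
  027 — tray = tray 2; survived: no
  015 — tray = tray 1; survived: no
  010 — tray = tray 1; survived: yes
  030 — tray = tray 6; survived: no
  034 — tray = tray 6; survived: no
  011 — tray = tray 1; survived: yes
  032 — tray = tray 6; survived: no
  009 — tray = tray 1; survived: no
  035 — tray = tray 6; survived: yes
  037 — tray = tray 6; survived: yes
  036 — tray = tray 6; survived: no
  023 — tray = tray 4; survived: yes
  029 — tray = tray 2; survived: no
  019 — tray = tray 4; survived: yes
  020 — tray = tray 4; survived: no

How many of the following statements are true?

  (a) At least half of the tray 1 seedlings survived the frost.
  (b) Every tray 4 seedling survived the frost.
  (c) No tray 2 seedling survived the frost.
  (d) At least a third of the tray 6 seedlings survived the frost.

0

(a) tray 1: |A| = 9, |A ∩ B| = 4; needs |A ∩ B| ≥ |A ∖ B| — false.
(b) tray 4: |A| = 7, |A ∩ B| = 6; needs A ⊆ B, i.e. every element of A is in B (|A ∖ B| = 0) — false.
(c) tray 2: |A| = 6, |A ∩ B| = 1; needs A ∩ B = ∅ (|A ∩ B| = 0) — false.
(d) tray 6: |A| = 8, |A ∩ B| = 2; needs |A ∩ B| / |A| ≥ 1/3 — false.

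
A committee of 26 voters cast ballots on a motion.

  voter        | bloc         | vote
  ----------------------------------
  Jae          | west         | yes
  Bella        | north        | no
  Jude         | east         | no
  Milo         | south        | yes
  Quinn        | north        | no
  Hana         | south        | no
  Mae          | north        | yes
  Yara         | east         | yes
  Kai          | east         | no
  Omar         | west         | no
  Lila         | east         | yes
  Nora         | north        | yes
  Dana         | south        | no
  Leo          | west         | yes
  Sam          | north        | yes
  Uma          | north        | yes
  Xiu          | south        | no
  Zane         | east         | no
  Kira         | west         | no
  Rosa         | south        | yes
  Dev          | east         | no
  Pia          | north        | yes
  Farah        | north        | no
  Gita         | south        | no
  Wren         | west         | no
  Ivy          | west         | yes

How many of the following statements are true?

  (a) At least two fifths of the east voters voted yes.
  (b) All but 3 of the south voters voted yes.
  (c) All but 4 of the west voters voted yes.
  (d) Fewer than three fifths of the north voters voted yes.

(a) east: |A| = 6, |A ∩ B| = 2; needs |A ∩ B| / |A| ≥ 2/5 — false.
(b) south: |A| = 6, |A ∩ B| = 2; needs |A ∖ B| = 3 — false.
(c) west: |A| = 6, |A ∩ B| = 3; needs |A ∖ B| = 4 — false.
(d) north: |A| = 8, |A ∩ B| = 5; needs |A ∩ B| / |A| < 3/5 — false.

0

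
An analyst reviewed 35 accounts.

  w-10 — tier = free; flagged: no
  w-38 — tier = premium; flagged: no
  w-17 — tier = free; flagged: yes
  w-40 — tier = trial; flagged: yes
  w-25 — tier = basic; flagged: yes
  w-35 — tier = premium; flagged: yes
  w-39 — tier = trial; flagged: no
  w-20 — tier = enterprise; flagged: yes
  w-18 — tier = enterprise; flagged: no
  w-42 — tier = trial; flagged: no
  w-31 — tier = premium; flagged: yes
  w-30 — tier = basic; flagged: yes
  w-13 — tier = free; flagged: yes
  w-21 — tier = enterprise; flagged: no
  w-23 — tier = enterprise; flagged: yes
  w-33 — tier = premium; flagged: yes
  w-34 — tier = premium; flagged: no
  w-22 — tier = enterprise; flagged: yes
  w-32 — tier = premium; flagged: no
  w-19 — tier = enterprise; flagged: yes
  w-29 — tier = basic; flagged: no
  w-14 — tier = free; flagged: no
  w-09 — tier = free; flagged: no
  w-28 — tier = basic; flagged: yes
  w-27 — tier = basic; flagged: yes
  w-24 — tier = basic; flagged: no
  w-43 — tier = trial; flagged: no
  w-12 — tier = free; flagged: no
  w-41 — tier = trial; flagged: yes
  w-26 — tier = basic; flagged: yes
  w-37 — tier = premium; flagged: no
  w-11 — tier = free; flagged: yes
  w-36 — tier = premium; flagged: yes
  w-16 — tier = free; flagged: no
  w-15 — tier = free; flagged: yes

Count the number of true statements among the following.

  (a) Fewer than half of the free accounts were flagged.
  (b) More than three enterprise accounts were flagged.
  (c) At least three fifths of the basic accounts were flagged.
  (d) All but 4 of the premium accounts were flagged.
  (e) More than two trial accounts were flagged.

4

(a) free: |A| = 9, |A ∩ B| = 4; needs |A ∩ B| < |A ∖ B| — true.
(b) enterprise: |A| = 6, |A ∩ B| = 4; needs |A ∩ B| > 3 — true.
(c) basic: |A| = 7, |A ∩ B| = 5; needs |A ∩ B| / |A| ≥ 3/5 — true.
(d) premium: |A| = 8, |A ∩ B| = 4; needs |A ∖ B| = 4 — true.
(e) trial: |A| = 5, |A ∩ B| = 2; needs |A ∩ B| > 2 — false.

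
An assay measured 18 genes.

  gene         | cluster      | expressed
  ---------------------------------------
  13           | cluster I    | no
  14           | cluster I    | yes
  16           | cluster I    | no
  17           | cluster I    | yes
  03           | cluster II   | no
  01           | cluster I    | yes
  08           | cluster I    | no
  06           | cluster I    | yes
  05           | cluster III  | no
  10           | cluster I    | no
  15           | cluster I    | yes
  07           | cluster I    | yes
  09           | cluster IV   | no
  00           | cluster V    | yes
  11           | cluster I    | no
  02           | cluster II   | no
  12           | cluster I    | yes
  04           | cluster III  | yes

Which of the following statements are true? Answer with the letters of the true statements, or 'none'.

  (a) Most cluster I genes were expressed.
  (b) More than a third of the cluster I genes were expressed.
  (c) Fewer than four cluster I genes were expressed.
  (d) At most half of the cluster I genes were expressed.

|A| = 12, |A ∩ B| = 7, |A ∖ B| = 5.
(a) |A ∩ B| > |A ∖ B|: holds.
(b) |A ∩ B| / |A| > 1/3: holds.
(c) |A ∩ B| < 4: fails.
(d) |A ∩ B| ≤ |A ∖ B|: fails.

(a), (b)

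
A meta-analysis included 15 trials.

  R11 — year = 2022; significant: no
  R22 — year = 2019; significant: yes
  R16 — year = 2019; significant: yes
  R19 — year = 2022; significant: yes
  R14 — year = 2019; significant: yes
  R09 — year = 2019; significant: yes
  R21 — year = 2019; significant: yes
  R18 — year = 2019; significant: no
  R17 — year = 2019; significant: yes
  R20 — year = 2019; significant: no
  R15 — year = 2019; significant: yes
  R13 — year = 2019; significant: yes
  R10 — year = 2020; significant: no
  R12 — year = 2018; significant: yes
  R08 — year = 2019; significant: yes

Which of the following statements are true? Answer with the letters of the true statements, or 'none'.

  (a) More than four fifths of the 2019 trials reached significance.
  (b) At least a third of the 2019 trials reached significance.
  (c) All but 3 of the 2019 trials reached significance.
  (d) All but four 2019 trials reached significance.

|A| = 11, |A ∩ B| = 9, |A ∖ B| = 2.
(a) |A ∩ B| / |A| > 4/5: holds.
(b) |A ∩ B| / |A| ≥ 1/3: holds.
(c) |A ∖ B| = 3: fails.
(d) |A ∖ B| = 4: fails.

(a), (b)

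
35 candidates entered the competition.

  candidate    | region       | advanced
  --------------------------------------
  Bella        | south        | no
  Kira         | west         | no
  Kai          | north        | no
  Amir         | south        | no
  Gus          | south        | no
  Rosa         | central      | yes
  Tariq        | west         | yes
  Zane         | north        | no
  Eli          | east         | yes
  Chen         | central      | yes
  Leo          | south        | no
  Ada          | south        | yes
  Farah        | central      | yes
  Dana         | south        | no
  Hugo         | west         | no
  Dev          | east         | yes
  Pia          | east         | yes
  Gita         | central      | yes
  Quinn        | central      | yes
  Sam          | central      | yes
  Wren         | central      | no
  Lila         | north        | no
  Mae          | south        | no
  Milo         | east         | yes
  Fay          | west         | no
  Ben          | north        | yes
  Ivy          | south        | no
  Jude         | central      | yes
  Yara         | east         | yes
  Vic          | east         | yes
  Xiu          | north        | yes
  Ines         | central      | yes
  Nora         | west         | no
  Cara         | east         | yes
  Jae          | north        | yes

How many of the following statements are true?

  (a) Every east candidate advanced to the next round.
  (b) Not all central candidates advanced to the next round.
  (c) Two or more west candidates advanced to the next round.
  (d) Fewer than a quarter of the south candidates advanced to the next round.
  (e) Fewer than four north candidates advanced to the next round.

4

(a) east: |A| = 7, |A ∩ B| = 7; needs A ⊆ B, i.e. every element of A is in B (|A ∖ B| = 0) — true.
(b) central: |A| = 9, |A ∩ B| = 8; needs A ⊄ B (|A ∖ B| ≥ 1) — true.
(c) west: |A| = 5, |A ∩ B| = 1; needs |A ∩ B| ≥ 2 — false.
(d) south: |A| = 8, |A ∩ B| = 1; needs |A ∩ B| / |A| < 1/4 — true.
(e) north: |A| = 6, |A ∩ B| = 3; needs |A ∩ B| < 4 — true.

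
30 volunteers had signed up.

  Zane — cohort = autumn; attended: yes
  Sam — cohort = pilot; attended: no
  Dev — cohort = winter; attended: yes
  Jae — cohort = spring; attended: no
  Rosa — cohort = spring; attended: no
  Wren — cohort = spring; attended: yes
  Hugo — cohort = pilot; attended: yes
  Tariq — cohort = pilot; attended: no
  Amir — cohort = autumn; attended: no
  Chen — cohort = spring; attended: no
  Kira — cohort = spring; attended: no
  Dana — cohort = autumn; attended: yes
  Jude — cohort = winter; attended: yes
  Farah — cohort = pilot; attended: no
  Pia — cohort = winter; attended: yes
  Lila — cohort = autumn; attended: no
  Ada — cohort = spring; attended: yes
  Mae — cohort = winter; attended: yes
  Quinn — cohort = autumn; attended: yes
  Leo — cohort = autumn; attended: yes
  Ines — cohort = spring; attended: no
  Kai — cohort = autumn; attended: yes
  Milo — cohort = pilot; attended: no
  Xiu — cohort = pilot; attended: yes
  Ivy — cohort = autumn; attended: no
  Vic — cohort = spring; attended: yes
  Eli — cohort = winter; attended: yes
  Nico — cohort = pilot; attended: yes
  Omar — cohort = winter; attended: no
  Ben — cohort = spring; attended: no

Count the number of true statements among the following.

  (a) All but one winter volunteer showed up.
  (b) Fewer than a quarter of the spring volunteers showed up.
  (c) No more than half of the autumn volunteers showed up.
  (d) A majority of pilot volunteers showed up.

(a) winter: |A| = 6, |A ∩ B| = 5; needs |A ∖ B| = 1 — true.
(b) spring: |A| = 9, |A ∩ B| = 3; needs |A ∩ B| / |A| < 1/4 — false.
(c) autumn: |A| = 8, |A ∩ B| = 5; needs |A ∩ B| ≤ |A ∖ B| — false.
(d) pilot: |A| = 7, |A ∩ B| = 3; needs |A ∩ B| > |A ∖ B| — false.

1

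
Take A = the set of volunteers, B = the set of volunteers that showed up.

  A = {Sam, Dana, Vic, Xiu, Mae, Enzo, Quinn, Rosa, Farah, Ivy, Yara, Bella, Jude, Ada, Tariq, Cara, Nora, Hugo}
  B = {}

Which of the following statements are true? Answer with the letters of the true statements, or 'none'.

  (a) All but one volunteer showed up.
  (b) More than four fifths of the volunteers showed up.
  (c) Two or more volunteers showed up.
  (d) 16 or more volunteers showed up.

|A| = 18, |A ∩ B| = 0, |A ∖ B| = 18.
(a) |A ∖ B| = 1: fails.
(b) |A ∩ B| / |A| > 4/5: fails.
(c) |A ∩ B| ≥ 2: fails.
(d) |A ∩ B| ≥ 16: fails.

none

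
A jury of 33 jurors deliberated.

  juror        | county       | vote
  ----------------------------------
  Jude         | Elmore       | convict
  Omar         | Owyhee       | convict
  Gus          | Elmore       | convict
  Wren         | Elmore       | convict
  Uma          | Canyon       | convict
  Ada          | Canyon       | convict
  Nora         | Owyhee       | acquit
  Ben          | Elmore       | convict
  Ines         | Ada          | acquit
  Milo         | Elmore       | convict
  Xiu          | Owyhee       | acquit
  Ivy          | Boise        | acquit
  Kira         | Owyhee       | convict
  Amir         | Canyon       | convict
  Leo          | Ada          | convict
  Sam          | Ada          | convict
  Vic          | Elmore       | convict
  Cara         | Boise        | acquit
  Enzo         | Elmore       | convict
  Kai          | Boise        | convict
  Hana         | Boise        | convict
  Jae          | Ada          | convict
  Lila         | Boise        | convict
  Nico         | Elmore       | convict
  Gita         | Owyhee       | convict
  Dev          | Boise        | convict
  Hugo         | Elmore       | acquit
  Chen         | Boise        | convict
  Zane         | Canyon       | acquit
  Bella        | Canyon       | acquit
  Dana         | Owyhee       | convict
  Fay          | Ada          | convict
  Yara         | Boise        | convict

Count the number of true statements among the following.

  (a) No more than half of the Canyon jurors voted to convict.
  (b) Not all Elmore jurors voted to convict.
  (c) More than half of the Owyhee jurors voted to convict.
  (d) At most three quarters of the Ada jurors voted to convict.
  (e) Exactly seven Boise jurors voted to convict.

2

(a) Canyon: |A| = 5, |A ∩ B| = 3; needs |A ∩ B| ≤ |A ∖ B| — false.
(b) Elmore: |A| = 9, |A ∩ B| = 8; needs A ⊄ B (|A ∖ B| ≥ 1) — true.
(c) Owyhee: |A| = 6, |A ∩ B| = 4; needs |A ∩ B| > |A ∖ B| — true.
(d) Ada: |A| = 5, |A ∩ B| = 4; needs |A ∩ B| / |A| ≤ 3/4 — false.
(e) Boise: |A| = 8, |A ∩ B| = 6; needs |A ∩ B| = 7 — false.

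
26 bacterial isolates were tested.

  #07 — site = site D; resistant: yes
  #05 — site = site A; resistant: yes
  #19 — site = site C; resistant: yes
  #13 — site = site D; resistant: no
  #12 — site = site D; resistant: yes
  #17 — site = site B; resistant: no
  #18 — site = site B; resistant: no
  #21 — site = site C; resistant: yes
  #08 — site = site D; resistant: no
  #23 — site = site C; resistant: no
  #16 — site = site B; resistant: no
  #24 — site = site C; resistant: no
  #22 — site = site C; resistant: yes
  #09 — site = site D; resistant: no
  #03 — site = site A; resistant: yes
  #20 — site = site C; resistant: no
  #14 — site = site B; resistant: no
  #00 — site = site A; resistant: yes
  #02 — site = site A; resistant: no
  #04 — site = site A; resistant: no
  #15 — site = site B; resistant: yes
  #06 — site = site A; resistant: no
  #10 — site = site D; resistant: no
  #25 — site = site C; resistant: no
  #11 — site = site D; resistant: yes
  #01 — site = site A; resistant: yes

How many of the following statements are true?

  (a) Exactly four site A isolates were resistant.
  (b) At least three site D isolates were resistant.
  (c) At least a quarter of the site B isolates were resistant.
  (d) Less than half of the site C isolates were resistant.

(a) site A: |A| = 7, |A ∩ B| = 4; needs |A ∩ B| = 4 — true.
(b) site D: |A| = 7, |A ∩ B| = 3; needs |A ∩ B| ≥ 3 — true.
(c) site B: |A| = 5, |A ∩ B| = 1; needs |A ∩ B| / |A| ≥ 1/4 — false.
(d) site C: |A| = 7, |A ∩ B| = 3; needs |A ∩ B| < |A ∖ B| — true.

3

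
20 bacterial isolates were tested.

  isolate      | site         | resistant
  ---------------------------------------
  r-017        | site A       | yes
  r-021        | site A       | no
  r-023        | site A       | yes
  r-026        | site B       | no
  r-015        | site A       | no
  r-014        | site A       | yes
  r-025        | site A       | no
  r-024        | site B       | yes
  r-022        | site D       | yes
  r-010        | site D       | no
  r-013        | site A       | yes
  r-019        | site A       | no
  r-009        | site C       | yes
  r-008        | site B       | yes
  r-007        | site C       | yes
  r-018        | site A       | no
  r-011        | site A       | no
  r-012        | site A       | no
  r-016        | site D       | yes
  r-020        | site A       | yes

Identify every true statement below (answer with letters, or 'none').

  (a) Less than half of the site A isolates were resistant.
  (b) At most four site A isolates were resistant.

(a)

|A| = 12, |A ∩ B| = 5, |A ∖ B| = 7.
(a) |A ∩ B| < |A ∖ B|: holds.
(b) |A ∩ B| ≤ 4: fails.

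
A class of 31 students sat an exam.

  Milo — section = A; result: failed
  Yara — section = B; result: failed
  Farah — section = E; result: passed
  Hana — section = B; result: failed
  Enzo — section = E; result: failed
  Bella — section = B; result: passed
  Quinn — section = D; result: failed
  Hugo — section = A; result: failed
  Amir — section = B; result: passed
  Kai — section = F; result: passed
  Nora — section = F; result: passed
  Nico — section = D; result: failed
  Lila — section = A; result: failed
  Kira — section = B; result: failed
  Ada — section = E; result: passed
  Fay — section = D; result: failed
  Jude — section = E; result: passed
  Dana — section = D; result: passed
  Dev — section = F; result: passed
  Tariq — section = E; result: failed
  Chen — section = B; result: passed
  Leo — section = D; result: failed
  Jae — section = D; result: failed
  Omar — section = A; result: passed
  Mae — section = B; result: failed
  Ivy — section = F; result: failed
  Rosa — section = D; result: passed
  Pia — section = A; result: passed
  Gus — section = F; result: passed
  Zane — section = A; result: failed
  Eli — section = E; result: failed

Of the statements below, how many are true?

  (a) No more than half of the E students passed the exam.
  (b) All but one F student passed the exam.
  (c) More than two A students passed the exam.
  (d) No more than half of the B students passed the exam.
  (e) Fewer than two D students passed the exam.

(a) E: |A| = 6, |A ∩ B| = 3; needs |A ∩ B| ≤ |A ∖ B| — true.
(b) F: |A| = 5, |A ∩ B| = 4; needs |A ∖ B| = 1 — true.
(c) A: |A| = 6, |A ∩ B| = 2; needs |A ∩ B| > 2 — false.
(d) B: |A| = 7, |A ∩ B| = 3; needs |A ∩ B| ≤ |A ∖ B| — true.
(e) D: |A| = 7, |A ∩ B| = 2; needs |A ∩ B| < 2 — false.

3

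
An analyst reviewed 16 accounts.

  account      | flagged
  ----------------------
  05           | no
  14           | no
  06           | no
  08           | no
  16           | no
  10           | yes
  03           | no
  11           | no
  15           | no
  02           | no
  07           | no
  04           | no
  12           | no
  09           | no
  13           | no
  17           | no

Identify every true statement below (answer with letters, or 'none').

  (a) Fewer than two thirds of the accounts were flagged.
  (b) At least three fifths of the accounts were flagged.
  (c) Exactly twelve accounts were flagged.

(a)

|A| = 16, |A ∩ B| = 1, |A ∖ B| = 15.
(a) |A ∩ B| / |A| < 2/3: holds.
(b) |A ∩ B| / |A| ≥ 3/5: fails.
(c) |A ∩ B| = 12: fails.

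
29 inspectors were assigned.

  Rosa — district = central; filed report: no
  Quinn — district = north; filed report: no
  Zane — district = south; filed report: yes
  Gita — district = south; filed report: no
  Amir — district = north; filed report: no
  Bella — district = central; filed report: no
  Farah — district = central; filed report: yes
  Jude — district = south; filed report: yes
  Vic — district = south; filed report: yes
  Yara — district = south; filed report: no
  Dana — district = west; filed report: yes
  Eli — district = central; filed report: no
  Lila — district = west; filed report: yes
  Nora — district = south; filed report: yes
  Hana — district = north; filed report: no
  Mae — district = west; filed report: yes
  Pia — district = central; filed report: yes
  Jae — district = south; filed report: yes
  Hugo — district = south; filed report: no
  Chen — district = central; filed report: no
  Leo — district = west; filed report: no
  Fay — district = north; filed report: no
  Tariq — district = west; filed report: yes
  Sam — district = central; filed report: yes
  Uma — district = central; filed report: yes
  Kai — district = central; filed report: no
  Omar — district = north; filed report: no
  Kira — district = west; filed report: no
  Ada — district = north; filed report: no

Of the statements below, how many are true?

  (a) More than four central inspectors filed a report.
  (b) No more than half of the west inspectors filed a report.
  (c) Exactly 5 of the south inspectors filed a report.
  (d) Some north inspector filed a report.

1

(a) central: |A| = 9, |A ∩ B| = 4; needs |A ∩ B| > 4 — false.
(b) west: |A| = 6, |A ∩ B| = 4; needs |A ∩ B| ≤ |A ∖ B| — false.
(c) south: |A| = 8, |A ∩ B| = 5; needs |A ∩ B| = 5 — true.
(d) north: |A| = 6, |A ∩ B| = 0; needs A ∩ B ≠ ∅ (|A ∩ B| ≥ 1) — false.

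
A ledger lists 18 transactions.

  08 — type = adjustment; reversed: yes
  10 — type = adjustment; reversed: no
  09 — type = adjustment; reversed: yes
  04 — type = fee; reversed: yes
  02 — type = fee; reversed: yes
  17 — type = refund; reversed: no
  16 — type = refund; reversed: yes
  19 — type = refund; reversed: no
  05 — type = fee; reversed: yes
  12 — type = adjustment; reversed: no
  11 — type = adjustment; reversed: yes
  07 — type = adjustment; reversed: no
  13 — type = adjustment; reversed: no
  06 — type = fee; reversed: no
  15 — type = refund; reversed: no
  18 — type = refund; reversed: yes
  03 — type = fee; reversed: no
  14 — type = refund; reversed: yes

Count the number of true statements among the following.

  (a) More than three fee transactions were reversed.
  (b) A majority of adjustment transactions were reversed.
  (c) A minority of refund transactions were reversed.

0

(a) fee: |A| = 5, |A ∩ B| = 3; needs |A ∩ B| > 3 — false.
(b) adjustment: |A| = 7, |A ∩ B| = 3; needs |A ∩ B| > |A ∖ B| — false.
(c) refund: |A| = 6, |A ∩ B| = 3; needs |A ∩ B| < |A ∖ B| — false.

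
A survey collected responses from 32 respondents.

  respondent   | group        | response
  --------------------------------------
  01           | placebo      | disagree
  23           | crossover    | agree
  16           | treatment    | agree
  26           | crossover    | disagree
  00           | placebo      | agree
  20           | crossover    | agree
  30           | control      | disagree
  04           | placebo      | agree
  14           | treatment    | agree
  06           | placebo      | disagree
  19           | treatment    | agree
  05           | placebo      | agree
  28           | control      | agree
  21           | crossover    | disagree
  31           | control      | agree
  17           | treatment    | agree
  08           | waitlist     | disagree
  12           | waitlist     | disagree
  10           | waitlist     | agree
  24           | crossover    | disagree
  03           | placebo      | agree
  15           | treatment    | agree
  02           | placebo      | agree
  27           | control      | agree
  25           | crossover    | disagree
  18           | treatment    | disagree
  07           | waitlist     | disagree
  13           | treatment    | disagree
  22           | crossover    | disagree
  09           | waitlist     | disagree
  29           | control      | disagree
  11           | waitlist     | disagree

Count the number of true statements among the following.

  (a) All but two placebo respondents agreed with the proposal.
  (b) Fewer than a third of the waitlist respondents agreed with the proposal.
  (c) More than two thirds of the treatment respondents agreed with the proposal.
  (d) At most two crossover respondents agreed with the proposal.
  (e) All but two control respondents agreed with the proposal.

5

(a) placebo: |A| = 7, |A ∩ B| = 5; needs |A ∖ B| = 2 — true.
(b) waitlist: |A| = 6, |A ∩ B| = 1; needs |A ∩ B| / |A| < 1/3 — true.
(c) treatment: |A| = 7, |A ∩ B| = 5; needs |A ∩ B| / |A| > 2/3 — true.
(d) crossover: |A| = 7, |A ∩ B| = 2; needs |A ∩ B| ≤ 2 — true.
(e) control: |A| = 5, |A ∩ B| = 3; needs |A ∖ B| = 2 — true.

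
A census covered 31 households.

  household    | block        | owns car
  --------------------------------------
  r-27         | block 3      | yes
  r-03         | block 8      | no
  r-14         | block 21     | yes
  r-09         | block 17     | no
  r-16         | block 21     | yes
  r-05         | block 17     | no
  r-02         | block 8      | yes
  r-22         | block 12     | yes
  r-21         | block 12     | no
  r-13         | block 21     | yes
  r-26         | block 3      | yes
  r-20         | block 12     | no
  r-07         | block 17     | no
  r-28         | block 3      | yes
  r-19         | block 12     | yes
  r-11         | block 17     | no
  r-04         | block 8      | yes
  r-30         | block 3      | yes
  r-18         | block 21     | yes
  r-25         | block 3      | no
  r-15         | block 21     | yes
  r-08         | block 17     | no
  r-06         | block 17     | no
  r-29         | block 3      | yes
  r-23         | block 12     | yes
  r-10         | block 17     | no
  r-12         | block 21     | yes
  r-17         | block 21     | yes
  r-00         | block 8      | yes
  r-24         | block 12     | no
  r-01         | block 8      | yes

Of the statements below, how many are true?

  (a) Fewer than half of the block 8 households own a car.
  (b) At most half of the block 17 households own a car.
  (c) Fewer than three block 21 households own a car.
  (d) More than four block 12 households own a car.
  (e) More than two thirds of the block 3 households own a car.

(a) block 8: |A| = 5, |A ∩ B| = 4; needs |A ∩ B| < |A ∖ B| — false.
(b) block 17: |A| = 7, |A ∩ B| = 0; needs |A ∩ B| ≤ |A ∖ B| — true.
(c) block 21: |A| = 7, |A ∩ B| = 7; needs |A ∩ B| < 3 — false.
(d) block 12: |A| = 6, |A ∩ B| = 3; needs |A ∩ B| > 4 — false.
(e) block 3: |A| = 6, |A ∩ B| = 5; needs |A ∩ B| / |A| > 2/3 — true.

2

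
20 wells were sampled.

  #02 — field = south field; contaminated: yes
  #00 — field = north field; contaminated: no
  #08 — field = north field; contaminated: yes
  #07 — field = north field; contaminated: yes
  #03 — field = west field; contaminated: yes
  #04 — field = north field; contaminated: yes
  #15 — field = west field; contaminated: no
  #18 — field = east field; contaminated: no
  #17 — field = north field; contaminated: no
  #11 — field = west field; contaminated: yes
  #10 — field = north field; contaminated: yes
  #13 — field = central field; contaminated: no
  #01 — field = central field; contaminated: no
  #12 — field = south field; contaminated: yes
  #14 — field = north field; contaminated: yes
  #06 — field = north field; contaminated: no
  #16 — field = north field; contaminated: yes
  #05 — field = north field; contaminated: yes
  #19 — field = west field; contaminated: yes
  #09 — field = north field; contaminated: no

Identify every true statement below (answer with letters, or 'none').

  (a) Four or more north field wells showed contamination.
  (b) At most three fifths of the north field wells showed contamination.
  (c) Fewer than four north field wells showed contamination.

(a)

|A| = 11, |A ∩ B| = 7, |A ∖ B| = 4.
(a) |A ∩ B| ≥ 4: holds.
(b) |A ∩ B| / |A| ≤ 3/5: fails.
(c) |A ∩ B| < 4: fails.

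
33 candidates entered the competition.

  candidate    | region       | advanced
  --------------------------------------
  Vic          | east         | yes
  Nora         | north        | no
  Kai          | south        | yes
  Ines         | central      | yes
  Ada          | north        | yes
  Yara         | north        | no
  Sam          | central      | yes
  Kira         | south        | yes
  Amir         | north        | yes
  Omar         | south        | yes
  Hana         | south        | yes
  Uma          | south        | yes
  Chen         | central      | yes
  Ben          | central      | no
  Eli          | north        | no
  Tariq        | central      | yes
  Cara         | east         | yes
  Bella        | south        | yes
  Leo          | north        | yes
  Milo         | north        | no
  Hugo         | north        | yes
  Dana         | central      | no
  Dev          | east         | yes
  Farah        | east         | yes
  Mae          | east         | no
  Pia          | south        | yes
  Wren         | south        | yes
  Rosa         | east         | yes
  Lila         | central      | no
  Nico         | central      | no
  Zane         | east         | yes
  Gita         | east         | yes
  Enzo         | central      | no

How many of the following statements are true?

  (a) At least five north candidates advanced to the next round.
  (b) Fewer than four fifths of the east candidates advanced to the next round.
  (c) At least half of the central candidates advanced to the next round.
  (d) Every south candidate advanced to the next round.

1

(a) north: |A| = 8, |A ∩ B| = 4; needs |A ∩ B| ≥ 5 — false.
(b) east: |A| = 8, |A ∩ B| = 7; needs |A ∩ B| / |A| < 4/5 — false.
(c) central: |A| = 9, |A ∩ B| = 4; needs |A ∩ B| ≥ |A ∖ B| — false.
(d) south: |A| = 8, |A ∩ B| = 8; needs A ⊆ B, i.e. every element of A is in B (|A ∖ B| = 0) — true.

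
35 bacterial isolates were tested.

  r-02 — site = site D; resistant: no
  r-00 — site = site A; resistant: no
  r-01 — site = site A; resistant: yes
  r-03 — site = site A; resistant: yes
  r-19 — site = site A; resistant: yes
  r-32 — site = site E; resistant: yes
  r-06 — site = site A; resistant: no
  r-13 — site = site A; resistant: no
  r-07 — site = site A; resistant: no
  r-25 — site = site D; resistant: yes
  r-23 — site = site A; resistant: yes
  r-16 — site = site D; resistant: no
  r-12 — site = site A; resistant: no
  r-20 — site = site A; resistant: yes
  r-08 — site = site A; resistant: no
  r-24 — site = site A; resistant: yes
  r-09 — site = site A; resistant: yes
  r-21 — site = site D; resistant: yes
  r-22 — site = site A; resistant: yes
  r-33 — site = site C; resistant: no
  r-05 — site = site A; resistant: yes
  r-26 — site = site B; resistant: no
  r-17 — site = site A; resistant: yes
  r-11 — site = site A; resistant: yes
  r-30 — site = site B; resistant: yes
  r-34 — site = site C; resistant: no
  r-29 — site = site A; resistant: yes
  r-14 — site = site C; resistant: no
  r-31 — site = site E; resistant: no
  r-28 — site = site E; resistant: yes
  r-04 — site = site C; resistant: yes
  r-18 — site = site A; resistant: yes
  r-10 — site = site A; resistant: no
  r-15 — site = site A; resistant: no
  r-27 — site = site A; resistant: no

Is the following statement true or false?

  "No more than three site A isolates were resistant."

'No more than three site A isolates were resistant' holds iff |A ∩ B| ≤ 3.
|A| = 22, |A ∩ B| = 13, |A ∖ B| = 9.
|A ∩ B| = 13, so the statement is false.

False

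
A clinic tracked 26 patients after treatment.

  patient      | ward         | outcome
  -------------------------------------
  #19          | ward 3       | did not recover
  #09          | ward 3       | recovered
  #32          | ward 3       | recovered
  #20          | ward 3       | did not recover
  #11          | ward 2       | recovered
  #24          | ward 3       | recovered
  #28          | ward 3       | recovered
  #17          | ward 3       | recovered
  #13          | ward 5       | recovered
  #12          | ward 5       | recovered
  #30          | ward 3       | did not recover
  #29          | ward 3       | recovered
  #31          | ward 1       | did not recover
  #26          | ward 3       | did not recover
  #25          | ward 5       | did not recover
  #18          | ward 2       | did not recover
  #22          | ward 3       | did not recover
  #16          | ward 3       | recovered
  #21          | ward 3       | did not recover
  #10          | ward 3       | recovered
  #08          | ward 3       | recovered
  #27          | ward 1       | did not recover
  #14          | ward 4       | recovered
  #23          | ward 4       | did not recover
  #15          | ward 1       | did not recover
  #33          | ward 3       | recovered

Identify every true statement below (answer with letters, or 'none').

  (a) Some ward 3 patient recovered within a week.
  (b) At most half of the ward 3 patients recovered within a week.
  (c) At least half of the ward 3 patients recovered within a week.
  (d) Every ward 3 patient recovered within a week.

(a), (c)

|A| = 16, |A ∩ B| = 10, |A ∖ B| = 6.
(a) A ∩ B ≠ ∅ (|A ∩ B| ≥ 1): holds.
(b) |A ∩ B| ≤ |A ∖ B|: fails.
(c) |A ∩ B| ≥ |A ∖ B|: holds.
(d) A ⊆ B, i.e. every element of A is in B (|A ∖ B| = 0): fails.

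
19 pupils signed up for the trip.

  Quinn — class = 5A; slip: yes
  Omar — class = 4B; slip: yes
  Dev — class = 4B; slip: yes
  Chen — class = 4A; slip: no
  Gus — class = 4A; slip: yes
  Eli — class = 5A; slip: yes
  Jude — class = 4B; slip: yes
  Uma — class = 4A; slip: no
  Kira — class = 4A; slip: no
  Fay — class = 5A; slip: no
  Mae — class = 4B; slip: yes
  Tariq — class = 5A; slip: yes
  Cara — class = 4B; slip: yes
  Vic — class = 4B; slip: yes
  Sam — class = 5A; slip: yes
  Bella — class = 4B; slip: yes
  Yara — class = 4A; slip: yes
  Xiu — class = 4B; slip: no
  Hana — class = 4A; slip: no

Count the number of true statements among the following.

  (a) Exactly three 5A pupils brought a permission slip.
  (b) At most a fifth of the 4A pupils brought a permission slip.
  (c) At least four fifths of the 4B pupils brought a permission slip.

1

(a) 5A: |A| = 5, |A ∩ B| = 4; needs |A ∩ B| = 3 — false.
(b) 4A: |A| = 6, |A ∩ B| = 2; needs |A ∩ B| / |A| ≤ 1/5 — false.
(c) 4B: |A| = 8, |A ∩ B| = 7; needs |A ∩ B| / |A| ≥ 4/5 — true.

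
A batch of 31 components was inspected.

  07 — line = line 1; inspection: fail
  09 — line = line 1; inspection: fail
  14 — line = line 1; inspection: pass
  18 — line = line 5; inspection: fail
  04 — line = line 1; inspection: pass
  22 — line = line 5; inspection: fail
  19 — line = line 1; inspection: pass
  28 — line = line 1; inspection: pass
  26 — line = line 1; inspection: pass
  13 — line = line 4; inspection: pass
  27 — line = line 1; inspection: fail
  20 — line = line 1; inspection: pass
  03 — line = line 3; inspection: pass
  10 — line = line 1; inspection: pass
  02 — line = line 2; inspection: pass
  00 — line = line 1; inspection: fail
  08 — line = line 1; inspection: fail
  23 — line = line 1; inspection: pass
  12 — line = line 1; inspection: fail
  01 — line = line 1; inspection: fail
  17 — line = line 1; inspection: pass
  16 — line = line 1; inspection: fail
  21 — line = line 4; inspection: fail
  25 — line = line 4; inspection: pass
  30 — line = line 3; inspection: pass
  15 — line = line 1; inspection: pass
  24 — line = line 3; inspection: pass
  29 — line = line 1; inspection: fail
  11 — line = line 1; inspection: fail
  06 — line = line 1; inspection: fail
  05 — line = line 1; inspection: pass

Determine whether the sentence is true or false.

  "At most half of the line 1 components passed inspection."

True

Truth condition: |A ∩ B| ≤ |A ∖ B|.
|A| = 22, |A ∩ B| = 11, |A ∖ B| = 11.
11 = 11, so the statement is true.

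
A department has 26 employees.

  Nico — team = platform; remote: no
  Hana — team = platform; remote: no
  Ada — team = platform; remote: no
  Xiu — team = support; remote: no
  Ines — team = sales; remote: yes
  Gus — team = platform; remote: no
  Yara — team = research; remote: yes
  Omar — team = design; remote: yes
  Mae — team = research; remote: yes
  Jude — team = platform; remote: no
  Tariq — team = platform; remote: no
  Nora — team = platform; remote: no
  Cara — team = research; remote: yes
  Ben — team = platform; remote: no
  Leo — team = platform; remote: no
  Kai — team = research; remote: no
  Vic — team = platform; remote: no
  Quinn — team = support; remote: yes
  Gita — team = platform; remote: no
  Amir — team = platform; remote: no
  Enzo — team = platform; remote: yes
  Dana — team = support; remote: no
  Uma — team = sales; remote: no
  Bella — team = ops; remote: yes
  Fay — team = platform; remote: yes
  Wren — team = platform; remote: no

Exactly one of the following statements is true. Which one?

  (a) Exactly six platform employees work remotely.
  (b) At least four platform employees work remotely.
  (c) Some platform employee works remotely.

|A| = 15, |A ∩ B| = 2, |A ∖ B| = 13.
(a) requires |A ∩ B| = 6: false.
(b) requires |A ∩ B| ≥ 4: false.
(c) requires A ∩ B ≠ ∅ (|A ∩ B| ≥ 1): true.

(c)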